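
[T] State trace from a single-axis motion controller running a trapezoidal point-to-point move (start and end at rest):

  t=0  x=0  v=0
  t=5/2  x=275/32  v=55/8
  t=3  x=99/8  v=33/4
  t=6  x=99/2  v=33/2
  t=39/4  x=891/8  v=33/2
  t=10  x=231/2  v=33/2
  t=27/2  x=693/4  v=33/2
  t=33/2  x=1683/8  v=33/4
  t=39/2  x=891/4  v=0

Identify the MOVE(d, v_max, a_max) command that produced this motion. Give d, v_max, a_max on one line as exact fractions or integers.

final state: t=39/2, x=891/4, v=0 → d = 891/4
a_max = (55/8−0)/(5/2−0) = 11/4
max v = 33/2 over t∈[6,27/2] → v_max = 33/2
check: 33/2·(6+15/2) = 891/4 ✓

d=891/4 v_max=33/2 a_max=11/4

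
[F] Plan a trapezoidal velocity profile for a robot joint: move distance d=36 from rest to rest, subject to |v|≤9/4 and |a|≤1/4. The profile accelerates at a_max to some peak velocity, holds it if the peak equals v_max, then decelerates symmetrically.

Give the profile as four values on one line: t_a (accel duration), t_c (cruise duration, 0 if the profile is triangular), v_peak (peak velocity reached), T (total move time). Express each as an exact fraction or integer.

v_max²/a_max = (9/4)²/(1/4) = 81/4
36 ≥ 81/4 so v_max reached
t_a = (9/4)/(1/4) = 9; v_peak = 9/4
d_cruise = 36 − 81/4 = 63/4; t_c = (63/4)/(9/4) = 7
T = 2·9 + 7 = 25

t_a=9 t_c=7 v_peak=9/4 T=25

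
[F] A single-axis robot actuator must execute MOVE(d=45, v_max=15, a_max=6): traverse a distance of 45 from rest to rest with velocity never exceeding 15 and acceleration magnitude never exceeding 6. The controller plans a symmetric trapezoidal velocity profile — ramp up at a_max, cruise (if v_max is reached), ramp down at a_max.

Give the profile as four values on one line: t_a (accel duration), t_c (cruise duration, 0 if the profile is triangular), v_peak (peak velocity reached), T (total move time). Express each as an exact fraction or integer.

vₘ²/aₘ = 15²/6 = 75/2
45 ≥ 75/2 ⇒ cruise phase
t_a = 15/6 = 5/2; v_peak = 15
d_cruise = 45 − 75/2 = 15/2; t_c = (15/2)/15 = 1/2
T = 2·5/2 + 1/2 = 11/2

t_a=5/2 t_c=1/2 v_peak=15 T=11/2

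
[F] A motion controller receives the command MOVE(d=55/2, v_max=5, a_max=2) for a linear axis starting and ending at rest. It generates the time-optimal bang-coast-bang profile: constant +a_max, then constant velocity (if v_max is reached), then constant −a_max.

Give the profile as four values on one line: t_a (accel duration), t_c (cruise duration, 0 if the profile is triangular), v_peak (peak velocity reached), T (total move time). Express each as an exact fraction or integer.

t_a=5/2 t_c=3 v_peak=5 T=8

vₘ²/aₘ = 5²/2 = 25/2
55/2 ≥ 25/2 → trapezoidal
t_a = 5/2; v_peak = 5
d_cruise = 55/2 − 25/2 = 15; t_c = 15/5 = 3
T = 2·5/2 + 3 = 8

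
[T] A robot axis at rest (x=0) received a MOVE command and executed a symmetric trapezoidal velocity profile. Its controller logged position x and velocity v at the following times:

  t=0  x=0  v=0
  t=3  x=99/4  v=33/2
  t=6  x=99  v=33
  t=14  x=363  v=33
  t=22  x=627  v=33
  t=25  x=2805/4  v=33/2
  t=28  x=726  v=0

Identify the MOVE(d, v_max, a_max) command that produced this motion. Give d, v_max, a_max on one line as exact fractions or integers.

d=726 v_max=33 a_max=11/2

final state: t=28, x=726, v=0 → d = 726
a_max = (33/2−0)/(3−0) = 11/2
max v = 33 over t∈[6,22] → v_max = 33
check: 33·(6+16) = 726 ✓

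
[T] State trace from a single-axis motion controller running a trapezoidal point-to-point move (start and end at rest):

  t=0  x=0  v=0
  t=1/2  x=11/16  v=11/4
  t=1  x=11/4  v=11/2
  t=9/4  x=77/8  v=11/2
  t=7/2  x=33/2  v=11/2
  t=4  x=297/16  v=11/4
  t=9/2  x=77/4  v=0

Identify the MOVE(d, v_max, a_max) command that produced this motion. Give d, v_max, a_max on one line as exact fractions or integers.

d=77/4 v_max=11/2 a_max=11/2

final state: t=9/2, x=77/4, v=0 → d = 77/4
a_max = (11/4−0)/(1/2−0) = 11/2
max v = 11/2 over t∈[1,7/2] → v_max = 11/2
check: 11/2·(1+5/2) = 77/4 ✓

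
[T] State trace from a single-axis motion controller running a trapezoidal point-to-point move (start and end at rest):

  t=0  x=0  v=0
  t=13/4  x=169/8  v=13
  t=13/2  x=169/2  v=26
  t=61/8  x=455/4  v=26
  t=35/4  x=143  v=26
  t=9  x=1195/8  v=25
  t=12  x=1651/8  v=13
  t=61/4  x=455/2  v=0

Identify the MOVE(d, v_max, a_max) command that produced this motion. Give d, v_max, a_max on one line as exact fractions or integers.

final state: t=61/4, x=455/2, v=0 → d = 455/2
a_max = (13−0)/(13/4−0) = 4
max v = 26 over t∈[13/2,35/4] → v_max = 26
check: 26·(13/2+9/4) = 455/2 ✓

d=455/2 v_max=26 a_max=4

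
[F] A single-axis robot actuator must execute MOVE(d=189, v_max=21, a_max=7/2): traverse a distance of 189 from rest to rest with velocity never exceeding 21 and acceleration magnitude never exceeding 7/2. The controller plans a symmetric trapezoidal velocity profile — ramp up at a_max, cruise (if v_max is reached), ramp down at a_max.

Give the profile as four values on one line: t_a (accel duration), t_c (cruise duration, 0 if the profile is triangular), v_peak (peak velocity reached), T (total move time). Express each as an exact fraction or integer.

t_a=6 t_c=3 v_peak=21 T=15

vₘ²/aₘ = 21²/(7/2) = 126
189 ≥ 126 ⇒ cruise phase
t_a = 21/(7/2) = 6; v_peak = 21
d_cruise = 189 − 126 = 63; t_c = 63/21 = 3
T = 2·6 + 3 = 15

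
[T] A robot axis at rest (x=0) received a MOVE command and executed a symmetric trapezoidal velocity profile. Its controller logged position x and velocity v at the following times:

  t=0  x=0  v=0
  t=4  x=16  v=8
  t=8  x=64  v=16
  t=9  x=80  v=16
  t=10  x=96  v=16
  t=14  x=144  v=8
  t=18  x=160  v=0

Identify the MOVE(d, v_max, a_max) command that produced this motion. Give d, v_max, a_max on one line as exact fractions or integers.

final state: t=18, x=160, v=0 → d = 160
a_max = (8−0)/(4−0) = 2
max v = 16 over t∈[8,10] → v_max = 16
check: 16·(8+2) = 160 ✓

d=160 v_max=16 a_max=2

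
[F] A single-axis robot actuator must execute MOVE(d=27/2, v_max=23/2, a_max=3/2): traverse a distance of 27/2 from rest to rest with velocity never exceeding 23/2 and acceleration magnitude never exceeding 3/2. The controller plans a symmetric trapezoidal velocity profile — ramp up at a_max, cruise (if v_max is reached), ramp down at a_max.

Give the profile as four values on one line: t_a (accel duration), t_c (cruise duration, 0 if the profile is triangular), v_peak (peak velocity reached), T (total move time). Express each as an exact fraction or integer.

t_a=3 t_c=0 v_peak=9/2 T=6

v_max²/a_max = (23/2)²/(3/2) = 529/6
27/2 < 529/6 → triangular
v_peak = √(27/2·3/2) = √(81/4) = 9/2
t_a = (9/2)/(3/2) = 3; t_c = 0
T = 2·3 = 6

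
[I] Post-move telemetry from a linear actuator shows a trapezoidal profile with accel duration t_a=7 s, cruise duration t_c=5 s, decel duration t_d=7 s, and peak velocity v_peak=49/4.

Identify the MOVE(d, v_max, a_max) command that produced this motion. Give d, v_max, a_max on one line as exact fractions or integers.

d=147 v_max=49/4 a_max=7/4

a_max = (49/4)/7 = 7/4
d_a = ½·49/4·7 = 343/8; d_c = 49/4·5 = 245/4
d = 2·343/8 + 245/4 = 147
t_c = 5 > 0 so v_max = 49/4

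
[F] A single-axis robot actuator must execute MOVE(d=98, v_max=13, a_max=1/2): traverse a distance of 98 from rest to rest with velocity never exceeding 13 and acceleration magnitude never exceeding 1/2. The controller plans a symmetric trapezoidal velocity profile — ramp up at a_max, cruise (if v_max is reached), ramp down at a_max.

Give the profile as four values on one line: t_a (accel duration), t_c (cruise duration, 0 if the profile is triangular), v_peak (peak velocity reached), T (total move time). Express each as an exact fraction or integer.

(v_max)²/a_max = 13²/(1/2) = 338
98 < 338 ⇒ no cruise
v_peak = √(98·1/2) = √49 = 7
t_a = 7/(1/2) = 14; t_c = 0
T = 2·14 = 28

t_a=14 t_c=0 v_peak=7 T=28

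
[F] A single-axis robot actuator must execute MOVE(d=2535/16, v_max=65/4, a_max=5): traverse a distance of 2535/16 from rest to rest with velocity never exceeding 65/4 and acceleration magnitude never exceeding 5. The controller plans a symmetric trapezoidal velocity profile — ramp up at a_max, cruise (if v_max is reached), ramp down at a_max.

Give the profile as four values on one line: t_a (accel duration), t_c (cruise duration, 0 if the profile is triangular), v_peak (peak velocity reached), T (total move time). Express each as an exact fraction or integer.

(v_max)²/a_max = (65/4)²/5 = 845/16
2535/16 ≥ 845/16 ⇒ cruise phase
t_a = (65/4)/5 = 13/4; v_peak = 65/4
d_cruise = 2535/16 − 845/16 = 845/8; t_c = (845/8)/(65/4) = 13/2
T = 2·13/4 + 13/2 = 13

t_a=13/4 t_c=13/2 v_peak=65/4 T=13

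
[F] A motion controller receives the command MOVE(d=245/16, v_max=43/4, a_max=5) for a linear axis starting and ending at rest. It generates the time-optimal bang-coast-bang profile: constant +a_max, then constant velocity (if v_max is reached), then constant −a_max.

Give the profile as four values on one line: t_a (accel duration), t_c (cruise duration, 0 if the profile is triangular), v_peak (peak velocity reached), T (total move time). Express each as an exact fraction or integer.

(v_max)²/a_max = (43/4)²/5 = 1849/80
245/16 < 1849/80 ⇒ no cruise
v_peak = √(245/16·5) = √(1225/16) = 35/4
t_a = (35/4)/5 = 7/4; t_c = 0
T = 2·7/4 = 7/2

t_a=7/4 t_c=0 v_peak=35/4 T=7/2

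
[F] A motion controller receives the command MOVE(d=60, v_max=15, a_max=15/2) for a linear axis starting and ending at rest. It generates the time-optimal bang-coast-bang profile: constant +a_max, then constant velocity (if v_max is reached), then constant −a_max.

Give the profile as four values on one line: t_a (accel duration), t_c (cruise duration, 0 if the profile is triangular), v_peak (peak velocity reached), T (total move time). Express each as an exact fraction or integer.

(v_max)²/a_max = 15²/(15/2) = 30
60 ≥ 30 so v_max reached
t_a = 15/(15/2) = 2; v_peak = 15
d_cruise = 60 − 30 = 30; t_c = 30/15 = 2
T = 2·2 + 2 = 6

t_a=2 t_c=2 v_peak=15 T=6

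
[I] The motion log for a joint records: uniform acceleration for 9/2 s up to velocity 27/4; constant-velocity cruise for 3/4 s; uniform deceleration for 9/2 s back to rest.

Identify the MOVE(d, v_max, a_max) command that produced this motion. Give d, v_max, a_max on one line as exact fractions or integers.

a_max = (27/4)/(9/2) = 3/2
d_a = ½·27/4·9/2 = 243/16; d_c = 27/4·3/4 = 81/16
d = 2·243/16 + 81/16 = 567/16
t_c = 3/4 > 0 so v_max = 27/4

d=567/16 v_max=27/4 a_max=3/2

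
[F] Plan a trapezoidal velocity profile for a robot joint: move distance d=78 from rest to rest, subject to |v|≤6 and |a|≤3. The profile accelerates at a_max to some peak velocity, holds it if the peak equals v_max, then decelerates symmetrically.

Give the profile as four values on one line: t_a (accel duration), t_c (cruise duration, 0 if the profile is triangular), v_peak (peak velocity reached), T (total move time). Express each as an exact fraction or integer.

t_a=2 t_c=11 v_peak=6 T=15

(v_max)²/a_max = 6²/3 = 12
78 ≥ 12 ⇒ cruise phase
t_a = 6/3 = 2; v_peak = 6
d_cruise = 78 − 12 = 66; t_c = 66/6 = 11
T = 2·2 + 11 = 15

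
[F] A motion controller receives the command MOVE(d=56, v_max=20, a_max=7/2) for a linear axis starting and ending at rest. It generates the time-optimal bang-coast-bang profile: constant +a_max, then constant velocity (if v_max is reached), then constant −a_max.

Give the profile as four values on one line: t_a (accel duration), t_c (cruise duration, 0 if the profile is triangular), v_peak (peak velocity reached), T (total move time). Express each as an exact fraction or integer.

v_max²/a_max = 20²/(7/2) = 800/7
56 < 800/7 ⇒ no cruise
v_peak = √(56·7/2) = √196 = 14
t_a = 14/(7/2) = 4; t_c = 0
T = 2·4 = 8

t_a=4 t_c=0 v_peak=14 T=8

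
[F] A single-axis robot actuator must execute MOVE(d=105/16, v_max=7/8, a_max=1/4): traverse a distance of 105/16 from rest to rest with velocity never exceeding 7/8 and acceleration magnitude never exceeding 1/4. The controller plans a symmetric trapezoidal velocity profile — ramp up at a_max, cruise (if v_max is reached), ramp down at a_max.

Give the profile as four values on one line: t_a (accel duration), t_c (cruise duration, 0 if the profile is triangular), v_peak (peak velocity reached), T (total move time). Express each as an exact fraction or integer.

v_max²/a_max = (7/8)²/(1/4) = 49/16
105/16 ≥ 49/16 → trapezoidal
t_a = (7/8)/(1/4) = 7/2; v_peak = 7/8
d_cruise = 105/16 − 49/16 = 7/2; t_c = (7/2)/(7/8) = 4
T = 2·7/2 + 4 = 11

t_a=7/2 t_c=4 v_peak=7/8 T=11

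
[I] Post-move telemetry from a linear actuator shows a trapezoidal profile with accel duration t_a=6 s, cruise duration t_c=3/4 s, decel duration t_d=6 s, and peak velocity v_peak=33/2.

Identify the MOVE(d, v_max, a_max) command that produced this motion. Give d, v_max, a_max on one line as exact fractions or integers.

a_max = (33/2)/6 = 11/4
d_a = ½·33/2·6 = 99/2; d_c = 33/2·3/4 = 99/8
d = 2·99/2 + 99/8 = 891/8
t_c = 3/4 > 0 so v_max = 33/2

d=891/8 v_max=33/2 a_max=11/4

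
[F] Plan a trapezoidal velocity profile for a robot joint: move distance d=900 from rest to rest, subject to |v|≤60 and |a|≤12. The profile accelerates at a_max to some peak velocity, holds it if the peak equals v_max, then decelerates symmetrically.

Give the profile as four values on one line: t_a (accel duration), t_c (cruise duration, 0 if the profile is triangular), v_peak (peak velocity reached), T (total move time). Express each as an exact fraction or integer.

t_a=5 t_c=10 v_peak=60 T=20

(v_max)²/a_max = 60²/12 = 300
900 ≥ 300 ⇒ cruise phase
t_a = 60/12 = 5; v_peak = 60
d_cruise = 900 − 300 = 600; t_c = 600/60 = 10
T = 2·5 + 10 = 20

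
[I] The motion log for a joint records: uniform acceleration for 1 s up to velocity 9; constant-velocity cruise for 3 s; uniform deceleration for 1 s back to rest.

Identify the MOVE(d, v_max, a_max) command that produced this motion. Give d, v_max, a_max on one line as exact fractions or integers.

a_max = 9/1 = 9
d_a = ½·9·1 = 9/2; d_c = 9·3 = 27
d = 2·9/2 + 27 = 36
t_c = 3 > 0 → v_max = v_peak = 9

d=36 v_max=9 a_max=9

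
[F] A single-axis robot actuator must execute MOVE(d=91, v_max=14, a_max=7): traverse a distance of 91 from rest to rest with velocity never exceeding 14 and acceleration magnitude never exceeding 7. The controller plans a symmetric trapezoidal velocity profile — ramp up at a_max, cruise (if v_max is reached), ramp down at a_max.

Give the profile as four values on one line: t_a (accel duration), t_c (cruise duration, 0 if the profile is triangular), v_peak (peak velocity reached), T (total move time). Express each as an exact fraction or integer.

vₘ²/aₘ = 14²/7 = 28
91 ≥ 28 so v_max reached
t_a = 14/7 = 2; v_peak = 14
d_cruise = 91 − 28 = 63; t_c = 63/14 = 9/2
T = 2·2 + 9/2 = 17/2

t_a=2 t_c=9/2 v_peak=14 T=17/2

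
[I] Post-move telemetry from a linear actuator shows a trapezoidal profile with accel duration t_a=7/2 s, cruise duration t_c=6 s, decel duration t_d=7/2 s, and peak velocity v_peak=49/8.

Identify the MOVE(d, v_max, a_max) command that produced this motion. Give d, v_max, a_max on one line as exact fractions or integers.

a_max = (49/8)/(7/2) = 7/4
d_a = ½·49/8·7/2 = 343/32; d_c = 49/8·6 = 147/4
d = 2·343/32 + 147/4 = 931/16
t_c = 6 > 0 ⇒ limit active, v_max = 49/8

d=931/16 v_max=49/8 a_max=7/4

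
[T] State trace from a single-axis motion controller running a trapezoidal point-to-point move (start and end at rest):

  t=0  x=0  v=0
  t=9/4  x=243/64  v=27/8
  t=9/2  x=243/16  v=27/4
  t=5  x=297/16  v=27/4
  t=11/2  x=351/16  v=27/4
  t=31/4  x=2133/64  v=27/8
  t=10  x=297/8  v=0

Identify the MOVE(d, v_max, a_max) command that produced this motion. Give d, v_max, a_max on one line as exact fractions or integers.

d=297/8 v_max=27/4 a_max=3/2

final state: t=10, x=297/8, v=0 → d = 297/8
a_max = (27/8−0)/(9/4−0) = 3/2
max v = 27/4 over t∈[9/2,11/2] → v_max = 27/4
check: 27/4·(9/2+1) = 297/8 ✓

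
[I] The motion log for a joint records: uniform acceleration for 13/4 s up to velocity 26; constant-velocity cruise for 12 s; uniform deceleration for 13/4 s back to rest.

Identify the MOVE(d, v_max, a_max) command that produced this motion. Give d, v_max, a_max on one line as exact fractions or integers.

d=793/2 v_max=26 a_max=8

a_max = 26/(13/4) = 8
d_a = ½·26·13/4 = 169/4; d_c = 26·12 = 312
d = 2·169/4 + 312 = 793/2
t_c = 12 > 0 ⇒ limit active, v_max = 26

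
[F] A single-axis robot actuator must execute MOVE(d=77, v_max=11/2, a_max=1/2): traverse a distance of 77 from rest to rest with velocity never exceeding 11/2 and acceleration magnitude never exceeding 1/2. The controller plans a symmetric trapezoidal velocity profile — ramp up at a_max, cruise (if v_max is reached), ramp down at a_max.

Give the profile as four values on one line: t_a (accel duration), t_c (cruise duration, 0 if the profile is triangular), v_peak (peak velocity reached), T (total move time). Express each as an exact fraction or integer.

t_a=11 t_c=3 v_peak=11/2 T=25

v_max²/a_max = (11/2)²/(1/2) = 121/2
77 ≥ 121/2 ⇒ cruise phase
t_a = (11/2)/(1/2) = 11; v_peak = 11/2
d_cruise = 77 − 121/2 = 33/2; t_c = (33/2)/(11/2) = 3
T = 2·11 + 3 = 25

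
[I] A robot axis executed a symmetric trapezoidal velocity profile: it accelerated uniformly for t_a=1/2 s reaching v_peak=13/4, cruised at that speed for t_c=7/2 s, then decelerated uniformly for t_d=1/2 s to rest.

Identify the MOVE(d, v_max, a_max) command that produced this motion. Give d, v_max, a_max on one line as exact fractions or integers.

d=13 v_max=13/4 a_max=13/2

a_max = (13/4)/(1/2) = 13/2
d_a = ½·13/4·1/2 = 13/16; d_c = 13/4·7/2 = 91/8
d = 2·13/16 + 91/8 = 13
t_c = 7/2 > 0 ⇒ limit active, v_max = 13/4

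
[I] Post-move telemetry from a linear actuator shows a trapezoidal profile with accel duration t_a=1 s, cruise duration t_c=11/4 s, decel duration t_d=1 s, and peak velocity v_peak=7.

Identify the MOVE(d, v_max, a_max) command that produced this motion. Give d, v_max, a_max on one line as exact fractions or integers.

d=105/4 v_max=7 a_max=7

a_max = 7/1 = 7
d_a = ½·7·1 = 7/2; d_c = 7·11/4 = 77/4
d = 2·7/2 + 77/4 = 105/4
t_c = 11/4 > 0 so v_max = 7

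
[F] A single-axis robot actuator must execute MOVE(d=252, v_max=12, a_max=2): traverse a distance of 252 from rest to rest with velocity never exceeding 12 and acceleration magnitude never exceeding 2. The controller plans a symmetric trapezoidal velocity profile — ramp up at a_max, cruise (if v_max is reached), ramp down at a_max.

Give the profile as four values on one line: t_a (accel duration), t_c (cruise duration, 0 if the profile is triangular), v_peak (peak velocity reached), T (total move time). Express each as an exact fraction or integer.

v_max²/a_max = 12²/2 = 72
252 ≥ 72 ⇒ cruise phase
t_a = 12/2 = 6; v_peak = 12
d_cruise = 252 − 72 = 180; t_c = 180/12 = 15
T = 2·6 + 15 = 27

t_a=6 t_c=15 v_peak=12 T=27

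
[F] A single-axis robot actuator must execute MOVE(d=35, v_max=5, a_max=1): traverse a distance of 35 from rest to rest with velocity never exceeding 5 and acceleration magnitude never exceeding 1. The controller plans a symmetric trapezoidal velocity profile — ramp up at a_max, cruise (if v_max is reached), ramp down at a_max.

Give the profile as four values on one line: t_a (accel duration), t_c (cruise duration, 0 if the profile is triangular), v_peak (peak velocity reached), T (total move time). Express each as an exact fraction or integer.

(v_max)²/a_max = 5²/1 = 25
35 ≥ 25 ⇒ cruise phase
t_a = 5/1 = 5; v_peak = 5
d_cruise = 35 − 25 = 10; t_c = 10/5 = 2
T = 2·5 + 2 = 12

t_a=5 t_c=2 v_peak=5 T=12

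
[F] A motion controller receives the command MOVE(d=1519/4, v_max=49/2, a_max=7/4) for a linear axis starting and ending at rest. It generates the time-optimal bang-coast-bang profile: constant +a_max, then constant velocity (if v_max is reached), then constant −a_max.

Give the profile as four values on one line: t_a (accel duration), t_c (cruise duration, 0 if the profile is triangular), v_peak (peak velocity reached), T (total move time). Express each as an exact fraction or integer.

t_a=14 t_c=3/2 v_peak=49/2 T=59/2

(v_max)²/a_max = (49/2)²/(7/4) = 343
1519/4 ≥ 343 → trapezoidal
t_a = (49/2)/(7/4) = 14; v_peak = 49/2
d_cruise = 1519/4 − 343 = 147/4; t_c = (147/4)/(49/2) = 3/2
T = 2·14 + 3/2 = 59/2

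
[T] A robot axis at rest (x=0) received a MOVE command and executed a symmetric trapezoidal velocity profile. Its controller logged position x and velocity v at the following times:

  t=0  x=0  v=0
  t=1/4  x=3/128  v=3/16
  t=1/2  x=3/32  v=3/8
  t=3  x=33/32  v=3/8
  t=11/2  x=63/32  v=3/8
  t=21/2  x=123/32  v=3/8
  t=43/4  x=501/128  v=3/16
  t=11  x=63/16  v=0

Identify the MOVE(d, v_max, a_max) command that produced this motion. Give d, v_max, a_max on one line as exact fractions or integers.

d=63/16 v_max=3/8 a_max=3/4

final state: t=11, x=63/16, v=0 → d = 63/16
a_max = (3/16−0)/(1/4−0) = 3/4
max v = 3/8 over t∈[1/2,21/2] → v_max = 3/8
check: 3/8·(1/2+10) = 63/16 ✓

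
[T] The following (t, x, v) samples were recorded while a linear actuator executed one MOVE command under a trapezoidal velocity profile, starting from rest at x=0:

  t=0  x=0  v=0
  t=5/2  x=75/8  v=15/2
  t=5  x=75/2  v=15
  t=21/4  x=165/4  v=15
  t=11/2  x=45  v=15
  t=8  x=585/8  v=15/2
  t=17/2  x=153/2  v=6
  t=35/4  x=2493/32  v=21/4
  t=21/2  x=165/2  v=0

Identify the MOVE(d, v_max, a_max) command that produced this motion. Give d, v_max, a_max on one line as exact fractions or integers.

final state: t=21/2, x=165/2, v=0 → d = 165/2
a_max = (15/2−0)/(5/2−0) = 3
max v = 15 over t∈[5,11/2] → v_max = 15
check: 15·(5+1/2) = 165/2 ✓

d=165/2 v_max=15 a_max=3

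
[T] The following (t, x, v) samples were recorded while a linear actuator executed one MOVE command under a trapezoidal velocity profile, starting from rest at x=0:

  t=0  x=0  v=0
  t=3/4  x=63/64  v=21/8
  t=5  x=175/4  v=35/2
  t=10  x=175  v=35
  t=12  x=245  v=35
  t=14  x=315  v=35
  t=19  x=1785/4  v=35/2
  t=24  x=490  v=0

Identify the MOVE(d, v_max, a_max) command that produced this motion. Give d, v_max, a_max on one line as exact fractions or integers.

final state: t=24, x=490, v=0 → d = 490
a_max = (21/8−0)/(3/4−0) = 7/2
max v = 35 over t∈[10,14] → v_max = 35
check: 35·(10+4) = 490 ✓

d=490 v_max=35 a_max=7/2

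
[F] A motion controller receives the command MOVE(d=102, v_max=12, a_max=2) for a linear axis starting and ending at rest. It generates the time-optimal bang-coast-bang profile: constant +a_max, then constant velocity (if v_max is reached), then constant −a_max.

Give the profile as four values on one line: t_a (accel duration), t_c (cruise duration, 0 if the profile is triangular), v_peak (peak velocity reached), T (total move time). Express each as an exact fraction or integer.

t_a=6 t_c=5/2 v_peak=12 T=29/2

vₘ²/aₘ = 12²/2 = 72
102 ≥ 72 → trapezoidal
t_a = 12/2 = 6; v_peak = 12
d_cruise = 102 − 72 = 30; t_c = 30/12 = 5/2
T = 2·6 + 5/2 = 29/2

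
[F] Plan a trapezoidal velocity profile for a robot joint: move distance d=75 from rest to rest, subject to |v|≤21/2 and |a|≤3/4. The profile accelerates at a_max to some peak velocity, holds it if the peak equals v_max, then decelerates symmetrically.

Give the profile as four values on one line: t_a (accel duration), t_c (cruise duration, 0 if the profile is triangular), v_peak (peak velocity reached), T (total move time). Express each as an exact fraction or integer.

(v_max)²/a_max = (21/2)²/(3/4) = 147
75 < 147 → triangular
v_peak = √(75·3/4) = √(225/4) = 15/2
t_a = (15/2)/(3/4) = 10; t_c = 0
T = 2·10 = 20

t_a=10 t_c=0 v_peak=15/2 T=20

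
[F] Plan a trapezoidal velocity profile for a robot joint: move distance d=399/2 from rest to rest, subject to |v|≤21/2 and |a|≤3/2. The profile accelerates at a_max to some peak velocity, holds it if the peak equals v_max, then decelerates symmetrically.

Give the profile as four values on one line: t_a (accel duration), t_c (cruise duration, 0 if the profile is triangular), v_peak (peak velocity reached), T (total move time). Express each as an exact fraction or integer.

t_a=7 t_c=12 v_peak=21/2 T=26

(v_max)²/a_max = (21/2)²/(3/2) = 147/2
399/2 ≥ 147/2 so v_max reached
t_a = (21/2)/(3/2) = 7; v_peak = 21/2
d_cruise = 399/2 − 147/2 = 126; t_c = 126/(21/2) = 12
T = 2·7 + 12 = 26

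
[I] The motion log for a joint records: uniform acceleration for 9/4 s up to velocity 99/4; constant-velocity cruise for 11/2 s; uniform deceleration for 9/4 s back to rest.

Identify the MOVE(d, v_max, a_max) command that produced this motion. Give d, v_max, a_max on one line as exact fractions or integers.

a_max = (99/4)/(9/4) = 11
d_a = ½·99/4·9/4 = 891/32; d_c = 99/4·11/2 = 1089/8
d = 2·891/32 + 1089/8 = 3069/16
t_c = 11/2 > 0 ⇒ limit active, v_max = 99/4

d=3069/16 v_max=99/4 a_max=11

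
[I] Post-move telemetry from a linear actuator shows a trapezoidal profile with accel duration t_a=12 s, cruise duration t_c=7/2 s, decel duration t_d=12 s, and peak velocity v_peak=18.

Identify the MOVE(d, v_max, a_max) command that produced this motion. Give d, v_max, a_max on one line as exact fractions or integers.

a_max = 18/12 = 3/2
d_a = ½·18·12 = 108; d_c = 18·7/2 = 63
d = 2·108 + 63 = 279
t_c = 7/2 > 0 so v_max = 18

d=279 v_max=18 a_max=3/2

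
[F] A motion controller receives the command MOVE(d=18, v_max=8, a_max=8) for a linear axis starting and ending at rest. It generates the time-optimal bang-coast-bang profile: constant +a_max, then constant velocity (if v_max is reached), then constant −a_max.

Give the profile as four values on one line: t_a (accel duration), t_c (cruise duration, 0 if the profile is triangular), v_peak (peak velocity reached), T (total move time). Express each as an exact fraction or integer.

t_a=1 t_c=5/4 v_peak=8 T=13/4

v_max²/a_max = 8²/8 = 8
18 ≥ 8 → trapezoidal
t_a = 8/8 = 1; v_peak = 8
d_cruise = 18 − 8 = 10; t_c = 10/8 = 5/4
T = 2·1 + 5/4 = 13/4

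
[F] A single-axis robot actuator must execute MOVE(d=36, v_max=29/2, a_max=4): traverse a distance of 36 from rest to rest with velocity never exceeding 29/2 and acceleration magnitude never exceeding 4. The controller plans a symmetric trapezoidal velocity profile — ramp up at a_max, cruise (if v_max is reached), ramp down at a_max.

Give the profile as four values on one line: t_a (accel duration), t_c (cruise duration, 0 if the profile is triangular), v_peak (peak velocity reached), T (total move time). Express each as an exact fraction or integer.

vₘ²/aₘ = (29/2)²/4 = 841/16
36 < 841/16 → triangular
v_peak = √(36·4) = √144 = 12
t_a = 12/4 = 3; t_c = 0
T = 2·3 = 6

t_a=3 t_c=0 v_peak=12 T=6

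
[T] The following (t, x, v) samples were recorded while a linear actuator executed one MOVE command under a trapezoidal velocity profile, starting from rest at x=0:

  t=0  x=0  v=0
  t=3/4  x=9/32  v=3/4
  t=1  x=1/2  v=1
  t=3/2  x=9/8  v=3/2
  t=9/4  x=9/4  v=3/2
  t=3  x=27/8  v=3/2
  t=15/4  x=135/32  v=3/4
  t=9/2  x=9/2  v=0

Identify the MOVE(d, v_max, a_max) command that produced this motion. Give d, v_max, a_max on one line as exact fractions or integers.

final state: t=9/2, x=9/2, v=0 → d = 9/2
a_max = (3/4−0)/(3/4−0) = 1
max v = 3/2 over t∈[3/2,3] → v_max = 3/2
check: 3/2·(3/2+3/2) = 9/2 ✓

d=9/2 v_max=3/2 a_max=1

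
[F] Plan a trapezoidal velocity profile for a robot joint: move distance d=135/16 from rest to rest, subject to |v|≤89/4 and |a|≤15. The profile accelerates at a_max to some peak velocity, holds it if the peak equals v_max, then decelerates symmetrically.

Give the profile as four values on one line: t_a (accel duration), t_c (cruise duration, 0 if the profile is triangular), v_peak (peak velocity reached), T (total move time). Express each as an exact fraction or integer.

t_a=3/4 t_c=0 v_peak=45/4 T=3/2

v_max²/a_max = (89/4)²/15 = 7921/240
135/16 < 7921/240 → triangular
v_peak = √(135/16·15) = √(2025/16) = 45/4
t_a = (45/4)/15 = 3/4; t_c = 0
T = 2·3/4 = 3/2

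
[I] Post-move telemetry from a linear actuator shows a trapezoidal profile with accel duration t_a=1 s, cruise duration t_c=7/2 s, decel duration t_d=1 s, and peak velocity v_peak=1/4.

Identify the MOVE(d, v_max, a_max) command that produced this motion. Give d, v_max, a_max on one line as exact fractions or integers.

d=9/8 v_max=1/4 a_max=1/4

a_max = (1/4)/1 = 1/4
d_a = ½·1/4·1 = 1/8; d_c = 1/4·7/2 = 7/8
d = 2·1/8 + 7/8 = 9/8
t_c = 7/2 > 0 so v_max = 1/4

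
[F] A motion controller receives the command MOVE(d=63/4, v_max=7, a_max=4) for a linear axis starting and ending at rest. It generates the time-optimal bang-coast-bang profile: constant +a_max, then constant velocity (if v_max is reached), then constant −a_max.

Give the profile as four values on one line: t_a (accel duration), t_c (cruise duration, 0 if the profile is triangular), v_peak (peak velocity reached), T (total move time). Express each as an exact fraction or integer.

vₘ²/aₘ = 7²/4 = 49/4
63/4 ≥ 49/4 → trapezoidal
t_a = 7/4; v_peak = 7
d_cruise = 63/4 − 49/4 = 7/2; t_c = (7/2)/7 = 1/2
T = 2·7/4 + 1/2 = 4

t_a=7/4 t_c=1/2 v_peak=7 T=4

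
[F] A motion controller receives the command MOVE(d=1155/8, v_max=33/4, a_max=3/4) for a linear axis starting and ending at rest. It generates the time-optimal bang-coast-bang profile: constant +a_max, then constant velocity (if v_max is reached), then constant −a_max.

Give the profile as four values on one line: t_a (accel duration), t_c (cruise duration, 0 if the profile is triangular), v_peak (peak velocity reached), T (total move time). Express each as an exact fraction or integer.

vₘ²/aₘ = (33/4)²/(3/4) = 363/4
1155/8 ≥ 363/4 ⇒ cruise phase
t_a = (33/4)/(3/4) = 11; v_peak = 33/4
d_cruise = 1155/8 − 363/4 = 429/8; t_c = (429/8)/(33/4) = 13/2
T = 2·11 + 13/2 = 57/2

t_a=11 t_c=13/2 v_peak=33/4 T=57/2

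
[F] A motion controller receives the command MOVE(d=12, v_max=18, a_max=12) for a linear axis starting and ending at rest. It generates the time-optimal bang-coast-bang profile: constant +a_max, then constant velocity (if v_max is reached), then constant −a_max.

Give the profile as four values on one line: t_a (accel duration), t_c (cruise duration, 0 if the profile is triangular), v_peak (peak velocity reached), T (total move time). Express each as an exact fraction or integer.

t_a=1 t_c=0 v_peak=12 T=2

(v_max)²/a_max = 18²/12 = 27
12 < 27 ⇒ no cruise
v_peak = √(12·12) = √144 = 12
t_a = 12/12 = 1; t_c = 0
T = 2·1 = 2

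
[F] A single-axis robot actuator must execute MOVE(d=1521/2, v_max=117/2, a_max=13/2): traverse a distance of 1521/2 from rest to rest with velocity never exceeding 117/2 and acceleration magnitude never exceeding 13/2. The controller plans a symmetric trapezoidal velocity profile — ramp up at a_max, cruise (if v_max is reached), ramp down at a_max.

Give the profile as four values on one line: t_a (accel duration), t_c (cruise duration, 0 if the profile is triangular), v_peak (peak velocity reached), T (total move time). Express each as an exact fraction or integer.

(v_max)²/a_max = (117/2)²/(13/2) = 1053/2
1521/2 ≥ 1053/2 so v_max reached
t_a = (117/2)/(13/2) = 9; v_peak = 117/2
d_cruise = 1521/2 − 1053/2 = 234; t_c = 234/(117/2) = 4
T = 2·9 + 4 = 22

t_a=9 t_c=4 v_peak=117/2 T=22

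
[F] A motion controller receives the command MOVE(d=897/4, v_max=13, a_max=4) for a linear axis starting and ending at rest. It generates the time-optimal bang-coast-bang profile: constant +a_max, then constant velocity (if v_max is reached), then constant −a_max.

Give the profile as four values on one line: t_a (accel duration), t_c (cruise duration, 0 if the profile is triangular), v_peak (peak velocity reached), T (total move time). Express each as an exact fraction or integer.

t_a=13/4 t_c=14 v_peak=13 T=41/2

v_max²/a_max = 13²/4 = 169/4
897/4 ≥ 169/4 → trapezoidal
t_a = 13/4; v_peak = 13
d_cruise = 897/4 − 169/4 = 182; t_c = 182/13 = 14
T = 2·13/4 + 14 = 41/2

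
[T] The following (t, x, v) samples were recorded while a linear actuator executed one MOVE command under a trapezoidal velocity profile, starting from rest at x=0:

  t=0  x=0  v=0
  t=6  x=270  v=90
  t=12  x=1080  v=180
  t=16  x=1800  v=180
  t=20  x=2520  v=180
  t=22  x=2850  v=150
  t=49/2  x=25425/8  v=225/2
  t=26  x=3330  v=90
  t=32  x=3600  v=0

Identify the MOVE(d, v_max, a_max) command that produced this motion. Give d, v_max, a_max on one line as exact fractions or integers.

final state: t=32, x=3600, v=0 → d = 3600
a_max = (90−0)/(6−0) = 15
max v = 180 over t∈[12,20] → v_max = 180
check: 180·(12+8) = 3600 ✓

d=3600 v_max=180 a_max=15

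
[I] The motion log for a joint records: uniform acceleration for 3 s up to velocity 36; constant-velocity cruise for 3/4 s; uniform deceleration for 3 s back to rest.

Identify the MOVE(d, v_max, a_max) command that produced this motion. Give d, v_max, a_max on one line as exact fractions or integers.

d=135 v_max=36 a_max=12

a_max = 36/3 = 12
d_a = ½·36·3 = 54; d_c = 36·3/4 = 27
d = 2·54 + 27 = 135
t_c = 3/4 > 0 ⇒ limit active, v_max = 36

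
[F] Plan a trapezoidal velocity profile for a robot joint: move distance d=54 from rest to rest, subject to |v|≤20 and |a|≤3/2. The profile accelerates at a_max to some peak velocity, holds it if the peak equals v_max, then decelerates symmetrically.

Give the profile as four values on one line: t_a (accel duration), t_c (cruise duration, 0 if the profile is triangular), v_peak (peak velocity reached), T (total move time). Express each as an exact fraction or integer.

v_max²/a_max = 20²/(3/2) = 800/3
54 < 800/3 so t_c = 0
v_peak = √(54·3/2) = √81 = 9
t_a = 9/(3/2) = 6; t_c = 0
T = 2·6 = 12

t_a=6 t_c=0 v_peak=9 T=12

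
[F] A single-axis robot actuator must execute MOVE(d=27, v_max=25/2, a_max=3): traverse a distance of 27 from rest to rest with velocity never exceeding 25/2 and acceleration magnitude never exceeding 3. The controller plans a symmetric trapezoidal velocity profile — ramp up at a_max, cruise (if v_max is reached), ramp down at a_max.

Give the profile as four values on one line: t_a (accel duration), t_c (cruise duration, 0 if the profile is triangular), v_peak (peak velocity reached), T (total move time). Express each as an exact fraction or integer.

t_a=3 t_c=0 v_peak=9 T=6

v_max²/a_max = (25/2)²/3 = 625/12
27 < 625/12 → triangular
v_peak = √(27·3) = √81 = 9
t_a = 9/3 = 3; t_c = 0
T = 2·3 = 6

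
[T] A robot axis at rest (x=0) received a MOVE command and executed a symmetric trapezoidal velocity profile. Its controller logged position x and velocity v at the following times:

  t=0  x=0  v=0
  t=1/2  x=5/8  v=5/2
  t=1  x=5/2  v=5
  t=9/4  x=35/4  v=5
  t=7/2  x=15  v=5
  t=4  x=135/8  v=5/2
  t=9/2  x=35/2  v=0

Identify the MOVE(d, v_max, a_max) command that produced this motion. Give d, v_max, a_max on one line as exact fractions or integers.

d=35/2 v_max=5 a_max=5

final state: t=9/2, x=35/2, v=0 → d = 35/2
a_max = (5/2−0)/(1/2−0) = 5
max v = 5 over t∈[1,7/2] → v_max = 5
check: 5·(1+5/2) = 35/2 ✓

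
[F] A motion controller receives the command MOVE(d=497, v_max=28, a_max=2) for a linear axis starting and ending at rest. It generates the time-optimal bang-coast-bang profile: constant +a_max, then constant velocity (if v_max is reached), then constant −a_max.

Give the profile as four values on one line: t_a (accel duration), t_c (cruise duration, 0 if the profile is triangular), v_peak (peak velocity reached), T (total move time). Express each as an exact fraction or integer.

v_max²/a_max = 28²/2 = 392
497 ≥ 392 → trapezoidal
t_a = 28/2 = 14; v_peak = 28
d_cruise = 497 − 392 = 105; t_c = 105/28 = 15/4
T = 2·14 + 15/4 = 127/4

t_a=14 t_c=15/4 v_peak=28 T=127/4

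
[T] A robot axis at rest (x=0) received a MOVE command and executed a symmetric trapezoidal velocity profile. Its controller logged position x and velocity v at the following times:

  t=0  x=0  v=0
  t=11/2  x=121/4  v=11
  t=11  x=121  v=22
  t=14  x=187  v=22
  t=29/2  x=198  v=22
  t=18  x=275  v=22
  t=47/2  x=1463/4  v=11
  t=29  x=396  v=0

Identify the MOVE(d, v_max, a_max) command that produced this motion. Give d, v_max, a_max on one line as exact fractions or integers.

final state: t=29, x=396, v=0 → d = 396
a_max = (11−0)/(11/2−0) = 2
max v = 22 over t∈[11,18] → v_max = 22
check: 22·(11+7) = 396 ✓

d=396 v_max=22 a_max=2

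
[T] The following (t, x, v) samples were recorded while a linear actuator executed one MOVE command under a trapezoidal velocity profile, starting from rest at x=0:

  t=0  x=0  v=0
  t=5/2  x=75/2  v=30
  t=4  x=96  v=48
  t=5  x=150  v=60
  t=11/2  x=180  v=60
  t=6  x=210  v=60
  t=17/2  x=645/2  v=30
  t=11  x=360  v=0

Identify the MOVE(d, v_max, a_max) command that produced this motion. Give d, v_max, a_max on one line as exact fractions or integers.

d=360 v_max=60 a_max=12

final state: t=11, x=360, v=0 → d = 360
a_max = (30−0)/(5/2−0) = 12
max v = 60 over t∈[5,6] → v_max = 60
check: 60·(5+1) = 360 ✓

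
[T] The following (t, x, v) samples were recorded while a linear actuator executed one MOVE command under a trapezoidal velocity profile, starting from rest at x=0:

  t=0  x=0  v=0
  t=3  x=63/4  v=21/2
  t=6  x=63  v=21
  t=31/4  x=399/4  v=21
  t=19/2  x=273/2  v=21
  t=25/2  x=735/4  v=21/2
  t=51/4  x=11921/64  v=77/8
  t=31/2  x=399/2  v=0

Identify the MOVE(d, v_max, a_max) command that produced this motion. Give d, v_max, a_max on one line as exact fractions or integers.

d=399/2 v_max=21 a_max=7/2

final state: t=31/2, x=399/2, v=0 → d = 399/2
a_max = (21/2−0)/(3−0) = 7/2
max v = 21 over t∈[6,19/2] → v_max = 21
check: 21·(6+7/2) = 399/2 ✓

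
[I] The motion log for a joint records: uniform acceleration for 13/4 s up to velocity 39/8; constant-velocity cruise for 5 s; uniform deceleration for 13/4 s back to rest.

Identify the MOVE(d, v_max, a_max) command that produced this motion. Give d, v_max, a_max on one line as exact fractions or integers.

d=1287/32 v_max=39/8 a_max=3/2

a_max = (39/8)/(13/4) = 3/2
d_a = ½·39/8·13/4 = 507/64; d_c = 39/8·5 = 195/8
d = 2·507/64 + 195/8 = 1287/32
t_c = 5 > 0 ⇒ limit active, v_max = 39/8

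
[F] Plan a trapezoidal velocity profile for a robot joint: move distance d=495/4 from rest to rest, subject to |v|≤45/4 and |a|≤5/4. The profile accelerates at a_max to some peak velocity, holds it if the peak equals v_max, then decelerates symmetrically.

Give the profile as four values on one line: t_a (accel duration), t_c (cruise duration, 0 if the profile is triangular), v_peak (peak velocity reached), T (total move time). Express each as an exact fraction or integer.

t_a=9 t_c=2 v_peak=45/4 T=20

vₘ²/aₘ = (45/4)²/(5/4) = 405/4
495/4 ≥ 405/4 ⇒ cruise phase
t_a = (45/4)/(5/4) = 9; v_peak = 45/4
d_cruise = 495/4 − 405/4 = 45/2; t_c = (45/2)/(45/4) = 2
T = 2·9 + 2 = 20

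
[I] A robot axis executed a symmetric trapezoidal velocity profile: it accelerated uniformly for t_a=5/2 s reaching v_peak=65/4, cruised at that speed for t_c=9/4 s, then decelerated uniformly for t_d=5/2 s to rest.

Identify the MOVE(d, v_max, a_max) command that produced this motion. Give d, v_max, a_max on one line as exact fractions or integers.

d=1235/16 v_max=65/4 a_max=13/2

a_max = (65/4)/(5/2) = 13/2
d_a = ½·65/4·5/2 = 325/16; d_c = 65/4·9/4 = 585/16
d = 2·325/16 + 585/16 = 1235/16
t_c = 9/4 > 0 → v_max = v_peak = 65/4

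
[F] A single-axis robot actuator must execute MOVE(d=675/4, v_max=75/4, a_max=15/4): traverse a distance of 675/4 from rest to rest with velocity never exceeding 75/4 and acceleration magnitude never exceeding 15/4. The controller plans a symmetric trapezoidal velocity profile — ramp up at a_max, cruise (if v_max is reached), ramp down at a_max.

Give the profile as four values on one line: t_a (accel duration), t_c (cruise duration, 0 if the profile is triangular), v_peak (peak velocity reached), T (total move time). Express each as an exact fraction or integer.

t_a=5 t_c=4 v_peak=75/4 T=14

vₘ²/aₘ = (75/4)²/(15/4) = 375/4
675/4 ≥ 375/4 so v_max reached
t_a = (75/4)/(15/4) = 5; v_peak = 75/4
d_cruise = 675/4 − 375/4 = 75; t_c = 75/(75/4) = 4
T = 2·5 + 4 = 14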